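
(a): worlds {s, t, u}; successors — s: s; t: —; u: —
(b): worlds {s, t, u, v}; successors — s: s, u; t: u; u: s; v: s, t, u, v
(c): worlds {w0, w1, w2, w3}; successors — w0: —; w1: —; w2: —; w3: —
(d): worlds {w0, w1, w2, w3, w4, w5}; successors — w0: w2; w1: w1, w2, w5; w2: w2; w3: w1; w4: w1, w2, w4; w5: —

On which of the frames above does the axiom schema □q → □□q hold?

(a), (c)

This is the axiom for transitivity; its first-order frame correspondent is ∀x ∀y ∀z (Rxy ∧ Ryz → Rxz).
(a): ✓.
(b): fails — Rus and Rsu but not Ruu.
(c): ✓.
(d): fails — Rw3w1 and Rw1w5 but not Rw3w5.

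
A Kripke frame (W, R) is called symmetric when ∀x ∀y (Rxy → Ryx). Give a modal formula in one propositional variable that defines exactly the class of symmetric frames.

ψ → □◇ψ

This is symmetry; the standard corresponding axiom is B: ψ → □◇ψ.
Suppose ψ→□◇ψ is valid. Take Rxy and set V(ψ)={x}. Then ψ at x, so □◇ψ at x, so ◇ψ at y, so some z with Ryz has ψ; z=x, i.e. Ryx.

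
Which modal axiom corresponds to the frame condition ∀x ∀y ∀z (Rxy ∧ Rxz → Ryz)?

A defining formula is ◇r → □◇r (the 5 axiom).
Suppose ◇r→□◇r is valid. Take Rxy, Rxz and set V(r)={y}. Then ◇r at x, so □◇r at x, so ◇r at z, so some w with Rzw has r; w=y, i.e. Rzy. By symmetry of the argument, Ryz.

◇r → □◇r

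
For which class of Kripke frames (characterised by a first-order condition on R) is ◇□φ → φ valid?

This is frame-equivalent to φ → □◇φ (substitute ¬φ for φ and contrapose).
Suppose φ→□◇φ is valid. Take Rxy and set V(φ)={x}. Then φ at x, so □◇φ at x, so ◇φ at y, so some z with Ryz has φ; z=x, i.e. Ryx.
Conversely, any frame satisfying ∀x ∀y (Rxy → Ryx) validates the schema.
Frame condition: ∀x ∀y (Rxy → Ryx).

symmetry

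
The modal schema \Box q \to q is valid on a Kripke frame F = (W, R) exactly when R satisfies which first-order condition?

reflexivity: \forall x Rxx

Suppose □q→q is valid. At any x set V(q)={w : Rxw}. Then □q holds at x, so q holds at x, i.e. Rxx.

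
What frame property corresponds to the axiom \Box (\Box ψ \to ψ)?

Suppose □(□ψ→ψ) is valid. Take Rxy and set V(ψ)={w : Ryw}. Then at y, □ψ holds; since □(□ψ→ψ) at x, □ψ→ψ at y, so ψ at y, i.e. Ryy.
The converse is a direct semantic check.
Frame condition: \forall x \forall y (Rxy \to Ryy).

shift-reflexivity: \forall x \forall y (Rxy \to Ryy)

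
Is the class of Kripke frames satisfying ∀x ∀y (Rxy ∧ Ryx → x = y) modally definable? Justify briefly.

Any modally definable frame class is closed under surjective bounded morphisms.
The 6-cycle (worlds s,t,u,v,w,x with s→t→u→v→w→x→s) is antisymmetric. Sending even-indexed worlds to a and odd-indexed worlds to b is a surjective bounded morphism onto the two-world frame with a↔b, which is not antisymmetric.
Hence antisymmetry is not modally definable.

No — not modally definable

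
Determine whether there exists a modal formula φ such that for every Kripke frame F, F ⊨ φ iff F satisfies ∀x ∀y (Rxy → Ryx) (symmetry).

Yes, by p → □◇p

The condition is symmetry. A defining modal formula is p → □◇p.
Suppose p→□◇p is valid. Take Rxy and set V(p)={x}. Then p at x, so □◇p at x, so ◇p at y, so some z with Ryz has p; z=x, i.e. Ryx.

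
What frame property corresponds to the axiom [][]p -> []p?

Density

This is the C4 axiom.
Its frame correspondent is density — forall x forall y (Rxy -> exists z (Rxz & Rzy)).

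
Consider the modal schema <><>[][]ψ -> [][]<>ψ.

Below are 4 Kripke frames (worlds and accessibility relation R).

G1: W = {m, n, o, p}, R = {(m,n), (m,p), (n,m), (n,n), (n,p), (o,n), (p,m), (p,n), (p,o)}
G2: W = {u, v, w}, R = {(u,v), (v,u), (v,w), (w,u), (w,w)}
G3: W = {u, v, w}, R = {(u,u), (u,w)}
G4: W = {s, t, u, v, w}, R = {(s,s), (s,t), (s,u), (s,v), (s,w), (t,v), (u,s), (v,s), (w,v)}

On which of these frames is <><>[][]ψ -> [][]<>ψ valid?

G1

This is the axiom for a generalized confluence (Geach) condition; its first-order frame correspondent is forall x forall y forall z ((x R^2 y & x R^2 z) -> exists w (y R^2 w & zRw)).
G1: condition met.
G2: fails — uR²u, uR²u but no t with uR²t and uRt.
G3: fails — uR²u, uR²w but no t with uR²t and wRt.
G4: fails — sR²t, sR²t but no w* with tR²w* and tRw*.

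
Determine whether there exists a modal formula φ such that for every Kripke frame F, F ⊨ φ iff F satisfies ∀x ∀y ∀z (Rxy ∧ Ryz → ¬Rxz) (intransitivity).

If a class were modally definable it would be closed under surjective bounded morphisms (Goldblatt–Thomason).
The 7-cycle (worlds a,b,c,d,e,f,g with a→b→c→d→e→f→g→a) is intransitive. Mapping every world to a single reflexive point • is a surjective bounded morphism; the reflexive point is not intransitive (R••∧R•• but R••).
Hence intransitivity is not modally definable.

No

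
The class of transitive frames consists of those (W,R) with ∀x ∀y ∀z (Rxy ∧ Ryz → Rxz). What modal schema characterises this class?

This is transitivity; the standard corresponding axiom is 4: □p → □□p.
Suppose □p→□□p is valid. Take Rxy, Ryz and set V(p)={w : Rxw}. Then □p at x, so □□p at x, so □p at y, so p at z, i.e. Rxz.

□p → □□p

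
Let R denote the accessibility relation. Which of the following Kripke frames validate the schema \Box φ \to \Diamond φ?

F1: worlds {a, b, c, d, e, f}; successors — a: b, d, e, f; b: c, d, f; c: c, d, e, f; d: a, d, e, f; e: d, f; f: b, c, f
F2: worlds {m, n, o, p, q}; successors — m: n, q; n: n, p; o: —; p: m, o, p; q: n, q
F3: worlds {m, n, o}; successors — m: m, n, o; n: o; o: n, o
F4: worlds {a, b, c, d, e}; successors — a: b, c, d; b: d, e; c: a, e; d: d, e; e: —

F1, F3

This is the axiom for seriality; its first-order frame correspondent is \forall x \exists y Rxy.
F1: satisfies the condition.
F2: fails — world o has no successor.
F3: satisfies the condition.
F4: fails — world e has no successor.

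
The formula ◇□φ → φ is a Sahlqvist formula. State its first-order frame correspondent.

Replacing φ by ¬φ and contraposing gives the equivalent schema φ → □◇φ.
Suppose φ→□◇φ is valid. Take Rxy and set V(φ)={x}. Then φ at x, so □◇φ at x, so ◇φ at y, so some z with Ryz has φ; z=x, i.e. Ryx.
The converse is a direct semantic check.
So the correspondent is symmetry.

symmetry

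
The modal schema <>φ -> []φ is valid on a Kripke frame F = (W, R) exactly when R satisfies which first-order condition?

partial functionality

This schema is the CD axiom.
Its frame correspondent is partial functionality — forall x forall y forall z (Rxy & Rxz -> y = z).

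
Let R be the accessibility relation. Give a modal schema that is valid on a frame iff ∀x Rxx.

□ψ → ψ

This is reflexivity; the standard corresponding axiom is T: □ψ → ψ.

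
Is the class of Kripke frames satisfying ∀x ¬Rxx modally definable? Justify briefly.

Any modally definable frame class is closed under surjective bounded morphisms.
The 4-cycle (worlds 0,1,2,3 with 0→1→2→3→0) is irreflexive, and the map sending every world to a single reflexive point • is a surjective bounded morphism (forth: every edge maps to (•,•); back: every world has a successor). So any modal formula valid on the 4-cycle is also valid on the reflexive point, which is not irreflexive.
So the class is not modally definable.

Not definable by any modal formula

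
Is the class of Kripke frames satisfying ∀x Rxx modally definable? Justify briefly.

The condition is reflexivity. A defining modal formula is □r → r.
Suppose □r→r is valid. At any x set V(r)={w : Rxw}. Then □r holds at x, so r holds at x, i.e. Rxx.

Yes, by □r → r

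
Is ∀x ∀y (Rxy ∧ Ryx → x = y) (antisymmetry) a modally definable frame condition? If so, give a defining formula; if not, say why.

No — not modally definable

Modal frame validity is preserved under surjective bounded morphisms.
The 8-cycle (worlds w0,w1,w2,w3,w4,w5,w6,w7 with w0→w1→w2→w3→w4→w5→w6→w7→w0) is antisymmetric. Sending even-indexed worlds to a and odd-indexed worlds to b is a surjective bounded morphism onto the two-world frame with a↔b, which is not antisymmetric.
So no modal formula (or set of formulas) defines exactly the antisymmetric frames.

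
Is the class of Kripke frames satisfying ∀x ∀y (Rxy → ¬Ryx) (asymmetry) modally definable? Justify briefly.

Not definable by any modal formula

If a class were modally definable it would be closed under surjective bounded morphisms (Goldblatt–Thomason).
The 3-cycle (worlds a,b,c with a→b→c→a) is asymmetric. Mapping every world to a single reflexive point • is a surjective bounded morphism, and the reflexive point is not asymmetric (R•• but asymmetry requires ¬R••).
Hence asymmetry is not modally definable.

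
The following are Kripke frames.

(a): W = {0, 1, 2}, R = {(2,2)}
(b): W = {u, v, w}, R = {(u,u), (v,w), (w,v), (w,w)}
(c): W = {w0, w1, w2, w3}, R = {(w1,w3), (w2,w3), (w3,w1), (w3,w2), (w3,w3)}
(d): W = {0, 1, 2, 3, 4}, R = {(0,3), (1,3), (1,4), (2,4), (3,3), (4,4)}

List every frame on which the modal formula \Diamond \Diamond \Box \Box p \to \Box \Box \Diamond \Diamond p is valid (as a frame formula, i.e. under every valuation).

Frame correspondent (Sahlqvist): \forall x \forall y \forall z ((x R^2 y \wedge x R^2 z) \to \exists w (y R^2 w \wedge z R^2 w)) — i.e. a generalized confluence (Geach) condition.
(a): condition met.
(b): condition met.
(c): condition met.
(d): fails — 1R²3, 1R²4 but no w with 3R²w and 4R²w.
Valid on: (a), (b), (c).

(a), (b), (c)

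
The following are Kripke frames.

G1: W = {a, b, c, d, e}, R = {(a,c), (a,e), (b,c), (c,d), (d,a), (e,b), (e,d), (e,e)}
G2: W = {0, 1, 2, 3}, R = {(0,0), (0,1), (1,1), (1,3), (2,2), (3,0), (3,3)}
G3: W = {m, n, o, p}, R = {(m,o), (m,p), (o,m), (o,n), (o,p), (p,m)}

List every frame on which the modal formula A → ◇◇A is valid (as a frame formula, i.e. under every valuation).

Frame correspondent (Sahlqvist): ∀x ∃w (x = w ∧ xR²w) — i.e. a generalized confluence (Geach) condition.
G1: fails — at a but no w with a=w and aR²w.
G2: condition met.
G3: fails — at n but no w with n=w and nR²w.
Valid on: G2.

G2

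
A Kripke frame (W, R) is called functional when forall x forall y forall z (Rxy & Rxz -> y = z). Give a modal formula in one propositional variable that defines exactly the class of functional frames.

◇q → □q

This is partial functionality; the standard corresponding axiom is CD: ◇q → □q.
Suppose ◇q→□q is valid. Take Rxy, Rxz and set V(q)={y}. Then ◇q at x, so □q at x, so q at z, i.e. z=y.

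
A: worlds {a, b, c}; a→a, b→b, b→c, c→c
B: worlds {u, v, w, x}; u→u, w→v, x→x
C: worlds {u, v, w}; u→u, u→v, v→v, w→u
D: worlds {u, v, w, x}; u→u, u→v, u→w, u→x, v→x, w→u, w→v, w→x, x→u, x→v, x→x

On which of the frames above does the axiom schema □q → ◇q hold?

This is the axiom for seriality; its first-order frame correspondent is ∀x ∃y Rxy.
A: ✓.
B: fails — world v has no successor.
C: ✓.
D: ✓.

A, C, D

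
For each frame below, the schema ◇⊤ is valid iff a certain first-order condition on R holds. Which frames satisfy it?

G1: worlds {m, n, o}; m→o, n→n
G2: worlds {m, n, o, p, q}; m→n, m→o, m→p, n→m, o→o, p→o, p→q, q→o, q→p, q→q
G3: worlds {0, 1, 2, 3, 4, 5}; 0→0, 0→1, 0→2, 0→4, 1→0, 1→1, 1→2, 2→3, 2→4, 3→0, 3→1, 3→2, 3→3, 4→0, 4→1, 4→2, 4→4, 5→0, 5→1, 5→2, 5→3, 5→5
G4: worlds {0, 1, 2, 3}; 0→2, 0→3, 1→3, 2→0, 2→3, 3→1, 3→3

G2, G3, G4

The schema corresponds to seriality: ∀x ∃y Rxy.
G1: fails — world o has no successor.
G2: condition met.
G3: condition met.
G4: condition met.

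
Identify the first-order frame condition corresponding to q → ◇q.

This is frame-equivalent to □q → q (substitute ¬q for q and contrapose).
Suppose □q→q is valid. At any x set V(q)={w : Rxw}. Then □q holds at x, so q holds at x, i.e. Rxx.

Reflexivity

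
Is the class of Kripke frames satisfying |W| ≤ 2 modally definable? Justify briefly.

Not modally definable

Modal frame validity is preserved under disjoint unions.
Any modal formula valid on each of 3 disjoint one-world frames is valid on their disjoint union (validity is preserved under disjoint unions). Each one-world frame has |W|=1≤2, but the union has |W|=3.
Hence having at most 2 worlds is not modally definable.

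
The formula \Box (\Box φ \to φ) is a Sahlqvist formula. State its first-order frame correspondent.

Suppose □(□φ→φ) is valid. Take Rxy and set V(φ)={w : Ryw}. Then at y, □φ holds; since □(□φ→φ) at x, □φ→φ at y, so φ at y, i.e. Ryy.
Conversely, any frame satisfying \forall x \forall y (Rxy \to Ryy) validates the schema.
So the correspondent is shift-reflexivity.

shift-reflexivity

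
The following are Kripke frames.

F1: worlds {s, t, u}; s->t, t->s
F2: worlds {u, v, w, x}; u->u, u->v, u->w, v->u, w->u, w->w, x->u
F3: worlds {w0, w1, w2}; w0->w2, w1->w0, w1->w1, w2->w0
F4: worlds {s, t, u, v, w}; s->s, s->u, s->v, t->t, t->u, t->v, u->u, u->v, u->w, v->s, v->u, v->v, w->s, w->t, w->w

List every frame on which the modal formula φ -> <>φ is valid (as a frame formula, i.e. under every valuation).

F4

Frame correspondent (Sahlqvist): forall x Rxx — i.e. reflexivity.
F1: fails — world s does not see itself.
F2: fails — world v does not see itself.
F3: fails — world w0 does not see itself.
F4: ✓.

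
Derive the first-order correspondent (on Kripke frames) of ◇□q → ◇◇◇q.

∀x ∀y (xRy → ∃w (yRw ∧ xR³w))

This is a Sahlqvist (Geach-type) schema ◇^1□^1q → □^0◇^3q.
Minimal-valuation argument: fix x; take any y with xR^1y and any z with xR^0z. Set V(q) to the set of worlds R-reachable from y in exactly 1 step. Then □^1q holds at y, so the antecedent holds at x; validity forces ◇^3q at z, giving a w with zR^3w and yR^1w.
First-order correspondent: ∀x ∀y (xRy → ∃w (yRw ∧ xR³w)).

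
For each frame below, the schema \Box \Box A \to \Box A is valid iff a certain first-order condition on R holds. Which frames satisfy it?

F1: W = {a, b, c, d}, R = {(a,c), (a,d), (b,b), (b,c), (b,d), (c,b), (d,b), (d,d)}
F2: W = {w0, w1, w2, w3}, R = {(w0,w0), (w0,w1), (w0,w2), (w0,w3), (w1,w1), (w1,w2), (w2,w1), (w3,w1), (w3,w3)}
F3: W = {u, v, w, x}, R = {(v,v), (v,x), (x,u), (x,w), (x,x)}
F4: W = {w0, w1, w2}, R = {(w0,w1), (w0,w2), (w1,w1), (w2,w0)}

F2, F3

The schema corresponds to density: \forall x \forall y (Rxy \to \exists z (Rxz \wedge Rzy)).
F1: fails — Rac but no z with Raz and Rzc.
F2: holds.
F3: holds.
F4: fails — Rw2w0 but no z with Rw2z and Rzw0.
Valid on: F2, F3.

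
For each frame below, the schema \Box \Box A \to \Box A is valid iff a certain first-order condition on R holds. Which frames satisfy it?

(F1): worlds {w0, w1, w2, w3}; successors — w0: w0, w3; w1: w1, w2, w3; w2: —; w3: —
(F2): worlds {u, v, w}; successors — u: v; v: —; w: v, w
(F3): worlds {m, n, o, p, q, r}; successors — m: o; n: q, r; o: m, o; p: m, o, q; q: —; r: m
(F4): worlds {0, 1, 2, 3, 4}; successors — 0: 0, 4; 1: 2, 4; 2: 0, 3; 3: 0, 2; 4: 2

Frame correspondent (Sahlqvist): \forall x \forall y (Rxy \to \exists z (Rxz \wedge Rzy)) — i.e. density.
(F1): condition met.
(F2): fails — Ruv but no z with Ruz and Rzv.
(F3): fails — Rnr but no z with Rnz and Rzr.
(F4): fails — R32 but no z with R3z and Rz2.
Valid on: (F1).

(F1)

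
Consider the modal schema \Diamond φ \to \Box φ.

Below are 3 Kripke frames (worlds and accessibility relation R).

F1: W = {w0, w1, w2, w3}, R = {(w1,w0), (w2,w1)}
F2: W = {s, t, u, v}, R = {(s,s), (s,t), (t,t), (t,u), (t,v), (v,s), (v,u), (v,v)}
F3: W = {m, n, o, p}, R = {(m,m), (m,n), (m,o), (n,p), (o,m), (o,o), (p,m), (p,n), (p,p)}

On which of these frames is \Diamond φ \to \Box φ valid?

This is the axiom for partial functionality; its first-order frame correspondent is \forall x \forall y \forall z (Rxy \wedge Rxz \to y = z).
F1: holds.
F2: fails — s sees both s and t.
F3: fails — m sees both m and n.

F1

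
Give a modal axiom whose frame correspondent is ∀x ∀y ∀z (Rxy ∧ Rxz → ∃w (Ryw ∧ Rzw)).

The condition is convergence. The .2 schema ◇□p → □◇p defines it.
Suppose ◇□p→□◇p is valid. Take Rxy, Rxz and set V(p)={w : Ryw}. Then □p at y so ◇□p at x, so □◇p at x, so ◇p at z, giving w with Rzw and Ryw.

◇□p → □◇p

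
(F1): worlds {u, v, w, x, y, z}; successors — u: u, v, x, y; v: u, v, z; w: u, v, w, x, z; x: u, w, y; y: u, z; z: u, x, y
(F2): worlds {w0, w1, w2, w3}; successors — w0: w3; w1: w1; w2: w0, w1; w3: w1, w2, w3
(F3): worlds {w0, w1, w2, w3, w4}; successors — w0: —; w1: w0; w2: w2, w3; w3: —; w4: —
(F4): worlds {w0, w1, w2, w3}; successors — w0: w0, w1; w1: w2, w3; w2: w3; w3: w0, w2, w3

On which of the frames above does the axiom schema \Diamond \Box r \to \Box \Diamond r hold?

(F1)

Frame correspondent (Sahlqvist): \forall x \forall y \forall z (Rxy \wedge Rxz \to \exists w (Ryw \wedge Rzw)) — i.e. convergence.
(F1): satisfies the condition.
(F2): fails — Rw2w1 and Rw2w0 but w1 and w0 have no common successor.
(F3): fails — Rw1w0 and Rw1w0 but w0 and w0 have no common successor.
(F4): fails — Rw0w1 and Rw0w0 but w1 and w0 have no common successor.
Valid on: (F1).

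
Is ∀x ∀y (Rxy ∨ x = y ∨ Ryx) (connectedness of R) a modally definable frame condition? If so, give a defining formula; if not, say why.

If a class were modally definable it would be closed under disjoint unions (Goldblatt–Thomason).
Take 2 disjoint single-world reflexive frames: each is trivially connected, but their disjoint union has 2 worlds with no edge between distinct components, so it is not connected.
Hence connectedness of R is not modally definable.

Not modally definable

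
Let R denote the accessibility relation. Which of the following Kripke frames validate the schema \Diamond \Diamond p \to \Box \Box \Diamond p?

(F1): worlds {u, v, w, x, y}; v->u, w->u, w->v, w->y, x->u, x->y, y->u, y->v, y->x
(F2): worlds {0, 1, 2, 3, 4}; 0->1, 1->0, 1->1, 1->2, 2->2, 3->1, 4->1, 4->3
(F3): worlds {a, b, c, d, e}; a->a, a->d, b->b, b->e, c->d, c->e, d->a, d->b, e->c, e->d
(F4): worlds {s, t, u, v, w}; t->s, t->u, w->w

(F4)

Frame correspondent (Sahlqvist): \forall x \forall y \forall z ((x R^2 y \wedge x R^2 z) \to \exists w (y = w \wedge zRw)) — i.e. a generalized confluence (Geach) condition.
(F1): fails — wR²u, wR²u but no t with u=t and uRt.
(F2): fails — 0R²0, 0R²0 but no w with 0=w and 0Rw.
(F3): fails — aR²a, aR²b but no w with a=w and bRw.
(F4): satisfies the condition.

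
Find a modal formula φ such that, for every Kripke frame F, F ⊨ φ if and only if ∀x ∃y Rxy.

□q → ◇q

This is seriality; the standard corresponding axiom is D: □q → ◇q.
Suppose □q→◇q is valid. At any x set V(q)=W. Then □q at x, so ◇q at x, so x has a successor.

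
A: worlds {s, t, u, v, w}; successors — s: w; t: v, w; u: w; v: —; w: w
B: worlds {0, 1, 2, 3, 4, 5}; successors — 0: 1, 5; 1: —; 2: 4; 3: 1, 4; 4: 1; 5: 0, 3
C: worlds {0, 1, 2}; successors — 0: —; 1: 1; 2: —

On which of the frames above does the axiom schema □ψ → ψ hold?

none

Frame correspondent (Sahlqvist): ∀x Rxx — i.e. reflexivity.
A: fails — world s does not see itself.
B: fails — world 0 does not see itself.
C: fails — world 0 does not see itself.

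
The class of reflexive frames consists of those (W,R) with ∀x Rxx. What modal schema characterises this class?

This is reflexivity; the standard corresponding axiom is T: □s → s.
Suppose □s→s is valid. At any x set V(s)={w : Rxw}. Then □s holds at x, so s holds at x, i.e. Rxx.

□s → s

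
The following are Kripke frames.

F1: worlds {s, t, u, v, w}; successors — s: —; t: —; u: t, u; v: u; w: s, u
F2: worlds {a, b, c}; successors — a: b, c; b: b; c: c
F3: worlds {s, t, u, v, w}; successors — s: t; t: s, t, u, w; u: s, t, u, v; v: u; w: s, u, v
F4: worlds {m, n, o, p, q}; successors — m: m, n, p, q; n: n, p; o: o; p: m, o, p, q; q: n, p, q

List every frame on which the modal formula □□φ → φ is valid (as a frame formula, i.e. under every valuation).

F4

Frame correspondent (Sahlqvist): ∀x ∃w (xR²w ∧ x = w) — i.e. a generalized confluence (Geach) condition.
F1: fails — at s but no w* with sR²w* and s=w*.
F2: fails — at a but no w with aR²w and a=w.
F3: fails — at w but no w* with wR²w* and w=w*.
F4: satisfies the condition.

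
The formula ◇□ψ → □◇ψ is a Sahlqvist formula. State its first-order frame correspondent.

convergence: ∀x ∀y ∀z (Rxy ∧ Rxz → ∃w (Ryw ∧ Rzw))

This is the .2 axiom.
Its frame correspondent is convergence — ∀x ∀y ∀z (Rxy ∧ Rxz → ∃w (Ryw ∧ Rzw)).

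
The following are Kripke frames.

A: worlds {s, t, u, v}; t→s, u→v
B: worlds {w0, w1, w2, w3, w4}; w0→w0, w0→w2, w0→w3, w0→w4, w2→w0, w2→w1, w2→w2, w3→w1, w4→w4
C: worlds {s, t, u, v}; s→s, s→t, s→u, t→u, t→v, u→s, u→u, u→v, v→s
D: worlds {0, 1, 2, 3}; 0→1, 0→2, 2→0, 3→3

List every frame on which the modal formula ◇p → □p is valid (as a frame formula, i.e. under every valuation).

This is the axiom for partial functionality; its first-order frame correspondent is ∀x ∀y ∀z (Rxy ∧ Rxz → y = z).
A: condition met.
B: fails — w0 sees both w0 and w2.
C: fails — s sees both s and t.
D: fails — 0 sees both 1 and 2.

A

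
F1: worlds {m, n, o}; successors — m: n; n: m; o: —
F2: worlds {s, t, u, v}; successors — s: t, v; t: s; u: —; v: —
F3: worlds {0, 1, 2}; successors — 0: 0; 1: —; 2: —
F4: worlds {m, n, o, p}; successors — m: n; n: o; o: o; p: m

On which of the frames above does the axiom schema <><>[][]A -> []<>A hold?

F1, F3

Frame correspondent (Sahlqvist): forall x forall y forall z ((x R^2 y & xRz) -> exists w (y R^2 w & zRw)) — i.e. a generalized confluence (Geach) condition.
F1: condition met.
F2: fails — sR²s, sRv but no w with sR²w and vRw.
F3: condition met.
F4: fails — pR²n, pRm but no w with nR²w and mRw.
Valid on: F1, F3.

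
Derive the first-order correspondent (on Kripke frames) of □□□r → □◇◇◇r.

This is a Sahlqvist (Geach-type) schema ◇^0□^3r → □^1◇^3r.
Minimal-valuation argument: fix x; take any y with xR^0y and any z with xR^1z. Set V(r) to the set of worlds R-reachable from y in exactly 3 steps. Then □^3r holds at y, so the antecedent holds at x; validity forces ◇^3r at z, giving a w with zR^3w and yR^3w.
First-order correspondent: ∀x ∀z (xRz → ∃w (xR³w ∧ zR³w)).

∀x ∀z (xRz → ∃w (xR³w ∧ zR³w))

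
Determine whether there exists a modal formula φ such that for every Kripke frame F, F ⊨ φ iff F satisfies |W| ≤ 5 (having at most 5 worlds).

No

Modal frame validity is preserved under disjoint unions.
Any modal formula valid on each of 6 disjoint one-world frames is valid on their disjoint union (validity is preserved under disjoint unions). Each one-world frame has |W|=1≤5, but the union has |W|=6.
Hence having at most 5 worlds is not modally definable.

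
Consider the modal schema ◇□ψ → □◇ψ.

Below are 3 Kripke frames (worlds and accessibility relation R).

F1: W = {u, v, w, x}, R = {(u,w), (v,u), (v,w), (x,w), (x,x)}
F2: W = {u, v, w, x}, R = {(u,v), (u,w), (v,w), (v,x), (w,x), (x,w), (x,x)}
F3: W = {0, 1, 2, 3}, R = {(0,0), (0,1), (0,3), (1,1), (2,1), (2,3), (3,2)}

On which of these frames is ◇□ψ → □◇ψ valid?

The schema corresponds to convergence: ∀x ∀y ∀z (Rxy ∧ Rxz → ∃w (Ryw ∧ Rzw)).
F1: fails — Ruw and Ruw but w and w have no common successor.
F2: satisfies the condition.
F3: fails — R00 and R03 but 0 and 3 have no common successor.
Valid on: F2.

F2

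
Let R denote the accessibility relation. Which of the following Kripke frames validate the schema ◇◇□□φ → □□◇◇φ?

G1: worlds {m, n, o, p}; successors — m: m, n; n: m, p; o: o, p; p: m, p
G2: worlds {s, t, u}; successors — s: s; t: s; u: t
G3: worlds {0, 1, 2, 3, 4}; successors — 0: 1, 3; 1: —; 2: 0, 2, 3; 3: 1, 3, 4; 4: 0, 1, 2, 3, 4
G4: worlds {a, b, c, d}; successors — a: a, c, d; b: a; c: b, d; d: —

G1, G2

This is the axiom for a generalized confluence (Geach) condition; its first-order frame correspondent is ∀x ∀y ∀z ((xR²y ∧ xR²z) → ∃w (yR²w ∧ zR²w)).
G1: condition met.
G2: condition met.
G3: fails — 0R²1, 0R²1 but no w with 1R²w and 1R²w.
G4: fails — aR²a, aR²d but no w with aR²w and dR²w.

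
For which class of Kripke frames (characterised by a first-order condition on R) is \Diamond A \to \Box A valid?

partial functionality

Suppose ◇A→□A is valid. Take Rxy, Rxz and set V(A)={y}. Then ◇A at x, so □A at x, so A at z, i.e. z=y.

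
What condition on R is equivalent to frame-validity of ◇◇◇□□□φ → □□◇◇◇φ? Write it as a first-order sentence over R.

This is a Sahlqvist (Geach-type) schema ◇^3□^3φ → □^2◇^3φ.
First-order correspondent: ∀x ∀y ∀z ((xR³y ∧ xR²z) → ∃w (yR³w ∧ zR³w)).

∀x ∀y ∀z ((xR³y ∧ xR²z) → ∃w (yR³w ∧ zR³w))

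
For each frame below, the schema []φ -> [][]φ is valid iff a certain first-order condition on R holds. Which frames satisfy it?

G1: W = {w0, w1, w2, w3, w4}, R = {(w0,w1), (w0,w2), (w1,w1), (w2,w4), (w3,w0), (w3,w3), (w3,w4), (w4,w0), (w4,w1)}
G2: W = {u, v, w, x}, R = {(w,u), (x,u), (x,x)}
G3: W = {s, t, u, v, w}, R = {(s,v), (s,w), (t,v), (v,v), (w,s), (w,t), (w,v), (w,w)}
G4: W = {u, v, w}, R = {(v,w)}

Frame correspondent (Sahlqvist): forall x forall y forall z (Rxy & Ryz -> Rxz) — i.e. transitivity.
G1: fails — Rw2w4 and Rw4w1 but not Rw2w1.
G2: holds.
G3: fails — Rsw and Rwt but not Rst.
G4: holds.
Valid on: G2, G4.

G2, G4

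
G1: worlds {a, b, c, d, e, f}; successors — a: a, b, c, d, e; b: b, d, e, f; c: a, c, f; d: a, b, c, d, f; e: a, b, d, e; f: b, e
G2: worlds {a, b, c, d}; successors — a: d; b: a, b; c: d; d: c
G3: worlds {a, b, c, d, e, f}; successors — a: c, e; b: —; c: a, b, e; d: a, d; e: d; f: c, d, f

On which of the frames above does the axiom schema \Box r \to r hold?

none

Frame correspondent (Sahlqvist): \forall x Rxx — i.e. reflexivity.
G1: fails — world f does not see itself.
G2: fails — world a does not see itself.
G3: fails — world a does not see itself.
Valid on no frame.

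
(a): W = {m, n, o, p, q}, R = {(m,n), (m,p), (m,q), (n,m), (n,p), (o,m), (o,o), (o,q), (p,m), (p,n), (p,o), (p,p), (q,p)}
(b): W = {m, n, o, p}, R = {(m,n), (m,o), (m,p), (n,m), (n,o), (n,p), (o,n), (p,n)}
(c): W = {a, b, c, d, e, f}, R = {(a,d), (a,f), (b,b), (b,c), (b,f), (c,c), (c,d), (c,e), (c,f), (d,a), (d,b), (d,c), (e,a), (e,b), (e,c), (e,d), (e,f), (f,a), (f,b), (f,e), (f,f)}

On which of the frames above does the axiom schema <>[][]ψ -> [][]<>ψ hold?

This is the axiom for a generalized confluence (Geach) condition; its first-order frame correspondent is forall x forall y forall z ((xRy & x R^2 z) -> exists w (y R^2 w & zRw)).
(a): condition met.
(b): fails — mRo, mR²o but no w with oR²w and oRw.
(c): condition met.

(a), (c)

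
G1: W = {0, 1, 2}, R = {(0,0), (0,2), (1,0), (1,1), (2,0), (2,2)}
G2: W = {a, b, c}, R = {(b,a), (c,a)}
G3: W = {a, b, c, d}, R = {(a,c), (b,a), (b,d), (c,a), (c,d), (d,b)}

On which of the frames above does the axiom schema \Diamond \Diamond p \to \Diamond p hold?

The schema corresponds to transitivity: \forall x \forall y \forall z (Rxy \wedge Ryz \to Rxz).
G1: fails — R10 and R02 but not R12.
G2: condition met.
G3: fails — Rcd and Rdb but not Rcb.

G2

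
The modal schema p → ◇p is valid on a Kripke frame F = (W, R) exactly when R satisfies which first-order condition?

reflexivity: ∀x Rxx

Equivalently (dual form): □p → p.
Suppose □p→p is valid. At any x set V(p)={w : Rxw}. Then □p holds at x, so p holds at x, i.e. Rxx.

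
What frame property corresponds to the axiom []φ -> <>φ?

This schema is the D axiom.
It corresponds to seriality: forall x exists y Rxy.

seriality: forall x exists y Rxy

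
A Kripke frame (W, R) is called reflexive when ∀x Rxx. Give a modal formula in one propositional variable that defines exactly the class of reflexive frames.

□s → s

The condition is reflexivity. The T schema □s → s defines it.
Suppose □s→s is valid. At any x set V(s)={w : Rxw}. Then □s holds at x, so s holds at x, i.e. Rxx.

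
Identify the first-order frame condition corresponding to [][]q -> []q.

This is the C4 axiom.
Its frame correspondent is density — forall x forall y (Rxy -> exists z (Rxz & Rzy)).

Density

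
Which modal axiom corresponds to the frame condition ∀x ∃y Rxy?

□q → ◇q

The condition is seriality. The D schema □q → ◇q defines it.
Suppose □q→◇q is valid. At any x set V(q)=W. Then □q at x, so ◇q at x, so x has a successor.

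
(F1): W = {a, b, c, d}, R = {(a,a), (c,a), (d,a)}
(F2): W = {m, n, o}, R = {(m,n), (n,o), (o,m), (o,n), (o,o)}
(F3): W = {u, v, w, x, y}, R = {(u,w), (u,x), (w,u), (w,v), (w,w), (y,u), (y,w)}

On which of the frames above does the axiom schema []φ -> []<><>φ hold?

The schema corresponds to a generalized confluence (Geach) condition: forall x forall z (xRz -> exists w (xRw & z R^2 w)).
(F1): holds.
(F2): holds.
(F3): fails — uRx but no t with uRt and xR²t.
Valid on: (F1), (F2).

(F1), (F2)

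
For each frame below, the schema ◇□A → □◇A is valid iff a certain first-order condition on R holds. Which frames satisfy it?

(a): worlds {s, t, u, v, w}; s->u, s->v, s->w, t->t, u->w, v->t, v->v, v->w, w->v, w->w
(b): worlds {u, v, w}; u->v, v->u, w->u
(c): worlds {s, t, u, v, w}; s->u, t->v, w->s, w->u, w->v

The schema corresponds to convergence: ∀x ∀y ∀z (Rxy ∧ Rxz → ∃w (Ryw ∧ Rzw)).
(a): fails — Rvw and Rvt but w and t have no common successor.
(b): ✓.
(c): fails — Rsu and Rsu but u and u have no common successor.

(b)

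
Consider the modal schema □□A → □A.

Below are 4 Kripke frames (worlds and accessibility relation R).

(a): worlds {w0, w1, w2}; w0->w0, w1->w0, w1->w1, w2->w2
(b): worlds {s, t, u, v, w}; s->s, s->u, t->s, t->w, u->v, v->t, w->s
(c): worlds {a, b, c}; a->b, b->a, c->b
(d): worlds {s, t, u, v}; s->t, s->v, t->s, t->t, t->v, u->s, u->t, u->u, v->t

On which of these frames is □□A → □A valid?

Frame correspondent (Sahlqvist): ∀x ∀y (Rxy → ∃z (Rxz ∧ Rzy)) — i.e. density.
(a): condition met.
(b): fails — Ruv but no z with Ruz and Rzv.
(c): fails — Rab but no z with Raz and Rzb.
(d): condition met.
Valid on: (a), (d).

(a), (d)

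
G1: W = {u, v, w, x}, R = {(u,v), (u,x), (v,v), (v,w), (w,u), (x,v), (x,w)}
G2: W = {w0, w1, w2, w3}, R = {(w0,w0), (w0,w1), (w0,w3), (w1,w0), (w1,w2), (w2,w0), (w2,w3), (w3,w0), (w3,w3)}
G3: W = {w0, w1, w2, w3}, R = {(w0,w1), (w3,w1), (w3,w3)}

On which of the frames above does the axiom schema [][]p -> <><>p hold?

The schema corresponds to a generalized confluence (Geach) condition: forall x exists w (x R^2 w & x R^2 w).
G1: satisfies the condition.
G2: satisfies the condition.
G3: fails — at w0 but no w with w0R²w and w0R²w.

G1, G2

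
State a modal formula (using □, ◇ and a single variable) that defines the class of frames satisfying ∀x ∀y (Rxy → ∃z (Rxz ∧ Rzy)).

□□s → □s

The condition is density. The C4 schema □□s → □s defines it.
Suppose □□s→□s is valid. Take Rxy and set V(s)={w : xR²w}. Then □□s at x, so □s at x, so s at y, i.e. ∃z(Rxz∧Rzy).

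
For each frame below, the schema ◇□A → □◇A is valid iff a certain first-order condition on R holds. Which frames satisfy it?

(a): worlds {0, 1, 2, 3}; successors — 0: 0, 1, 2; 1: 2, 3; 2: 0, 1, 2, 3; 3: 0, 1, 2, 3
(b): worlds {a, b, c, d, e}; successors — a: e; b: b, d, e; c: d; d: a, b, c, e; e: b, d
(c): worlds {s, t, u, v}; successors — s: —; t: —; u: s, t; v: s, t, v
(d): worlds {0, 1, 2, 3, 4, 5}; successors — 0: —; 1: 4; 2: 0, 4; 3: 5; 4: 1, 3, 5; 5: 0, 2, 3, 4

(a)

The schema corresponds to convergence: ∀x ∀y ∀z (Rxy ∧ Rxz → ∃w (Ryw ∧ Rzw)).
(a): satisfies the condition.
(b): fails — Rdc and Rda but c and a have no common successor.
(c): fails — Rut and Rut but t and t have no common successor.
(d): fails — R20 and R20 but 0 and 0 have no common successor.
Valid on: (a).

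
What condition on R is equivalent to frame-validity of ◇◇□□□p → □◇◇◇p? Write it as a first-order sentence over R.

∀x ∀y ∀z ((xR²y ∧ xRz) → ∃w (yR³w ∧ zR³w))

This is a Sahlqvist (Geach-type) schema ◇^2□^3p → □^1◇^3p.
Minimal-valuation argument: fix x; take any y with xR^2y and any z with xR^1z. Set V(p) to the set of worlds R-reachable from y in exactly 3 steps. Then □^3p holds at y, so the antecedent holds at x; validity forces ◇^3p at z, giving a w with zR^3w and yR^3w.
First-order correspondent: ∀x ∀y ∀z ((xR²y ∧ xRz) → ∃w (yR³w ∧ zR³w)).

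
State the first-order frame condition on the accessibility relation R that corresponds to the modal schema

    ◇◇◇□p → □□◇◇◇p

This is a Sahlqvist (Geach-type) schema ◇^3□^1p → □^2◇^3p.
Minimal-valuation argument: fix x; take any y with xR^3y and any z with xR^2z. Set V(p) to the set of worlds R-reachable from y in exactly 1 step. Then □^1p holds at y, so the antecedent holds at x; validity forces ◇^3p at z, giving a w with zR^3w and yR^1w.
First-order correspondent: ∀x ∀y ∀z ((xR³y ∧ xR²z) → ∃w (yRw ∧ zR³w)).

∀x ∀y ∀z ((xR³y ∧ xR²z) → ∃w (yRw ∧ zR³w))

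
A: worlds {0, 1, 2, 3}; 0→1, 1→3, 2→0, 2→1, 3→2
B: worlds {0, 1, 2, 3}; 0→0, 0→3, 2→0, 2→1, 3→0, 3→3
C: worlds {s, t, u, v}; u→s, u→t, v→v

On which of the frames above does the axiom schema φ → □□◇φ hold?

C

The schema corresponds to a generalized confluence (Geach) condition: ∀x ∀z (xR²z → ∃w (x = w ∧ zRw)).
A: fails — 0R²3 but no w with 0=w and 3Rw.
B: fails — 2R²0 but no w with 2=w and 0Rw.
C: satisfies the condition.
Valid on: C.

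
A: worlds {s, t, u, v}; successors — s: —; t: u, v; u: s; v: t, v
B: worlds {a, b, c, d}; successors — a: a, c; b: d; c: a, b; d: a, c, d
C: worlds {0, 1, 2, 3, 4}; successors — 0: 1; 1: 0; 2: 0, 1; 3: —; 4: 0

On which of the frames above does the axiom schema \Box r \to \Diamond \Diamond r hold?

Frame correspondent (Sahlqvist): \forall x \exists w (xRw \wedge x R^2 w) — i.e. a generalized confluence (Geach) condition.
A: fails — at s but no w with sRw and sR²w.
B: condition met.
C: fails — at 0 but no w with 0Rw and 0R²w.

B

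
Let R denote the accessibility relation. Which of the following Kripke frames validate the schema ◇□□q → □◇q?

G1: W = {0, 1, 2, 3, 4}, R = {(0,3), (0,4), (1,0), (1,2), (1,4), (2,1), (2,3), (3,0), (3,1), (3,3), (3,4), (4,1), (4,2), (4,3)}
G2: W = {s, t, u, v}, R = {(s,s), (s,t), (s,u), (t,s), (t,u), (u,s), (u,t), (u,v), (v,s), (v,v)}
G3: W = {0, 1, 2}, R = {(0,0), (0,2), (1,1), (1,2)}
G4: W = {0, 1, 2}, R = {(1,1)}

G1, G2, G4

Frame correspondent (Sahlqvist): ∀x ∀y ∀z ((xRy ∧ xRz) → ∃w (yR²w ∧ zRw)) — i.e. a generalized confluence (Geach) condition.
G1: holds.
G2: holds.
G3: fails — 0R0, 0R2 but no w with 0R²w and 2Rw.
G4: holds.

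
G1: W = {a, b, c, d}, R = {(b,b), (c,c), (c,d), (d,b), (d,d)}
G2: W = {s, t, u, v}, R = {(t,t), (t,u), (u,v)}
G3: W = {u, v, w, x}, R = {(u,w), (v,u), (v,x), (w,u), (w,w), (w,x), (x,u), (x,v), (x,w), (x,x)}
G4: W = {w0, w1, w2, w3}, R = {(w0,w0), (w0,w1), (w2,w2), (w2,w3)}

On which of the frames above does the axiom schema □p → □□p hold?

G4

Frame correspondent (Sahlqvist): ∀x ∀y ∀z (Rxy ∧ Ryz → Rxz) — i.e. transitivity.
G1: fails — Rcd and Rdb but not Rcb.
G2: fails — Rtu and Ruv but not Rtv.
G3: fails — Ruw and Rwu but not Ruu.
G4: holds.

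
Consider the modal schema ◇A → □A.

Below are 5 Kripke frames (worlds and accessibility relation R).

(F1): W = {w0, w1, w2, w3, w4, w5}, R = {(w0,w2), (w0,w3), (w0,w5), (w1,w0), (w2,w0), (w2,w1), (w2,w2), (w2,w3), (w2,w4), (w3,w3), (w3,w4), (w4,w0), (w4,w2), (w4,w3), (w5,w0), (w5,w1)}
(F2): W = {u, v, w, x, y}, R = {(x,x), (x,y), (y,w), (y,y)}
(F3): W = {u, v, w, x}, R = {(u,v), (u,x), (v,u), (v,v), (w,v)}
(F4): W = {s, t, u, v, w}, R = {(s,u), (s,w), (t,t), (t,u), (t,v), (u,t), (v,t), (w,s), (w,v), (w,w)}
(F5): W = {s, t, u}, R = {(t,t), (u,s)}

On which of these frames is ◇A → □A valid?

This is the axiom for partial functionality; its first-order frame correspondent is ∀x ∀y ∀z (Rxy ∧ Rxz → y = z).
(F1): fails — w0 sees both w2 and w3.
(F2): fails — x sees both x and y.
(F3): fails — u sees both v and x.
(F4): fails — s sees both u and w.
(F5): satisfies the condition.

(F5)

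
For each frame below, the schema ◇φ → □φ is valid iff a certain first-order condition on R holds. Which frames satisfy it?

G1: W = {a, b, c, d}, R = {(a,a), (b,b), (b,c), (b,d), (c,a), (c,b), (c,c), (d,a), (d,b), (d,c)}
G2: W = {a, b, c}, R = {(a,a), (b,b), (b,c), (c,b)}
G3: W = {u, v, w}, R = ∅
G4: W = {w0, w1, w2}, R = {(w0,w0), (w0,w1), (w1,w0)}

This is the axiom for partial functionality; its first-order frame correspondent is ∀x ∀y ∀z (Rxy ∧ Rxz → y = z).
G1: fails — b sees both b and c.
G2: fails — b sees both b and c.
G3: holds.
G4: fails — w0 sees both w0 and w1.

G3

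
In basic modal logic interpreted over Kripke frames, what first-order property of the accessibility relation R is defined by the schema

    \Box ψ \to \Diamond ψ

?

Seriality

Suppose □ψ→◇ψ is valid. At any x set V(ψ)=W. Then □ψ at x, so ◇ψ at x, so x has a successor.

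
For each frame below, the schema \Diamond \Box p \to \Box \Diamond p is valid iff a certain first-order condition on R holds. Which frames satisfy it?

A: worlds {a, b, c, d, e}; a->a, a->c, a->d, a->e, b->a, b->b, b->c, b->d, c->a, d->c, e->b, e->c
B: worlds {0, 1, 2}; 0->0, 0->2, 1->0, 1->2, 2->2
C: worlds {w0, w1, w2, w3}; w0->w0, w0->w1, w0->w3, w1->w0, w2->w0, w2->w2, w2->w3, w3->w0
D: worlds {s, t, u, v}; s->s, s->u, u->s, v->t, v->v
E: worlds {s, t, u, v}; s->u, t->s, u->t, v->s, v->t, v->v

This is the axiom for convergence; its first-order frame correspondent is \forall x \forall y \forall z (Rxy \wedge Rxz \to \exists w (Ryw \wedge Rzw)).
A: fails — Rae and Rac but e and c have no common successor.
B: condition met.
C: condition met.
D: fails — Rvv and Rvt but v and t have no common successor.
E: fails — Rvv and Rvs but v and s have no common successor.
Valid on: B, C.

B, C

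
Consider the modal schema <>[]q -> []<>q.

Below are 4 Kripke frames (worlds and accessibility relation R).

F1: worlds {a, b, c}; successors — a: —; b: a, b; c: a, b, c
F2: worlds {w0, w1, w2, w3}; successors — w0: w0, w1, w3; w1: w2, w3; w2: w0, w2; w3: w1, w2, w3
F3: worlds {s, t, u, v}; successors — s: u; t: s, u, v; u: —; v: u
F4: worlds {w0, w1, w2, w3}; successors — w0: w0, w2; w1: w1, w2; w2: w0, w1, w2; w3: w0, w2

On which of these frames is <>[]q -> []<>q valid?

F2, F4

The schema corresponds to convergence: forall x forall y forall z (Rxy & Rxz -> exists w (Ryw & Rzw)).
F1: fails — Rbb and Rba but b and a have no common successor.
F2: condition met.
F3: fails — Rsu and Rsu but u and u have no common successor.
F4: condition met.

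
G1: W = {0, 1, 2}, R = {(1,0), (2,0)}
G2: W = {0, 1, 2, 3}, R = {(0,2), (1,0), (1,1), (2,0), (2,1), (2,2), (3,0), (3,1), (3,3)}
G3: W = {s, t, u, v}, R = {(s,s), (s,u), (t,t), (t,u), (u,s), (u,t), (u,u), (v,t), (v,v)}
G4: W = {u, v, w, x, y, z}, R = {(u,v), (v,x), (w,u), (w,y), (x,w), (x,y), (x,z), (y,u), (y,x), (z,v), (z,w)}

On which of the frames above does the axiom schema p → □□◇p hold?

This is the axiom for a generalized confluence (Geach) condition; its first-order frame correspondent is ∀x ∀z (xR²z → ∃w (x = w ∧ zRw)).
G1: satisfies the condition.
G2: fails — 0R²0 but no w with 0=w and 0Rw.
G3: fails — sR²t but no w with s=w and tRw.
G4: fails — uR²x but no t with u=t and xRt.

G1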